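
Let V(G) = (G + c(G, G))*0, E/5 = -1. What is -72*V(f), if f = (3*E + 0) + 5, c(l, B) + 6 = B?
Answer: 0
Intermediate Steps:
E = -5 (E = 5*(-1) = -5)
c(l, B) = -6 + B
f = -10 (f = (3*(-5) + 0) + 5 = (-15 + 0) + 5 = -15 + 5 = -10)
V(G) = 0 (V(G) = (G + (-6 + G))*0 = (-6 + 2*G)*0 = 0)
-72*V(f) = -72*0 = 0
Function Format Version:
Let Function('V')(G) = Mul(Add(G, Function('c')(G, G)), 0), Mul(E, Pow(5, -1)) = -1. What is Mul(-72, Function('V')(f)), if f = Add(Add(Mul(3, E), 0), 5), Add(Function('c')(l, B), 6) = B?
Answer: 0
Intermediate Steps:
E = -5 (E = Mul(5, -1) = -5)
Function('c')(l, B) = Add(-6, B)
f = -10 (f = Add(Add(Mul(3, -5), 0), 5) = Add(Add(-15, 0), 5) = Add(-15, 5) = -10)
Function('V')(G) = 0 (Function('V')(G) = Mul(Add(G, Add(-6, G)), 0) = Mul(Add(-6, Mul(2, G)), 0) = 0)
Mul(-72, Function('V')(f)) = Mul(-72, 0) = 0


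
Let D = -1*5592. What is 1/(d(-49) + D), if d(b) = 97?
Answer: -1/5495 ≈ -0.00018198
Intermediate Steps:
D = -5592
1/(d(-49) + D) = 1/(97 - 5592) = 1/(-5495) = -1/5495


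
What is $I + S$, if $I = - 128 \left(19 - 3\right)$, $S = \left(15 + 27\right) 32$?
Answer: $-704$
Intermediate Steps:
$S = 1344$ ($S = 42 \cdot 32 = 1344$)
$I = -2048$ ($I = - 128 \left(19 - 3\right) = \left(-128\right) 16 = -2048$)
$I + S = -2048 + 1344 = -704$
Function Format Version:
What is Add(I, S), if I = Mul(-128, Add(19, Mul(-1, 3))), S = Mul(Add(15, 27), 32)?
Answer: -704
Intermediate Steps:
S = 1344 (S = Mul(42, 32) = 1344)
I = -2048 (I = Mul(-128, Add(19, -3)) = Mul(-128, 16) = -2048)
Add(I, S) = Add(-2048, 1344) = -704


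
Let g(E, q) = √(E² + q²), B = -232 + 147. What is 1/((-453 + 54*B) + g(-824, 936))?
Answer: -5043/23876777 - 8*√24298/23876777 ≈ -0.00026344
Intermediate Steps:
B = -85
1/((-453 + 54*B) + g(-824, 936)) = 1/((-453 + 54*(-85)) + √((-824)² + 936²)) = 1/((-453 - 4590) + √(678976 + 876096)) = 1/(-5043 + √1555072) = 1/(-5043 + 8*√24298)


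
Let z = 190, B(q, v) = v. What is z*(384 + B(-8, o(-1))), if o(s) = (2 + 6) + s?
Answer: 74290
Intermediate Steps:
o(s) = 8 + s
z*(384 + B(-8, o(-1))) = 190*(384 + (8 - 1)) = 190*(384 + 7) = 190*391 = 74290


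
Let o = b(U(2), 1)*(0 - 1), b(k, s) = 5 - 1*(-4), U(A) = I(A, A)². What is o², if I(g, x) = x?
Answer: 81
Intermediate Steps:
U(A) = A²
b(k, s) = 9 (b(k, s) = 5 + 4 = 9)
o = -9 (o = 9*(0 - 1) = 9*(-1) = -9)
o² = (-9)² = 81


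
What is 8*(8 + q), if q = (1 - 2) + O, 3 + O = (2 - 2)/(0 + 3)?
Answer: 32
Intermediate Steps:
O = -3 (O = -3 + (2 - 2)/(0 + 3) = -3 + 0/3 = -3 + 0*(⅓) = -3 + 0 = -3)
q = -4 (q = (1 - 2) - 3 = -1 - 3 = -4)
8*(8 + q) = 8*(8 - 4) = 8*4 = 32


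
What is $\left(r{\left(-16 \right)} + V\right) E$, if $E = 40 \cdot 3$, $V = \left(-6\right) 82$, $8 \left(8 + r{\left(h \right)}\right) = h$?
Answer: $-60240$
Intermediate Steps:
$r{\left(h \right)} = -8 + \frac{h}{8}$
$V = -492$
$E = 120$
$\left(r{\left(-16 \right)} + V\right) E = \left(\left(-8 + \frac{1}{8} \left(-16\right)\right) - 492\right) 120 = \left(\left(-8 - 2\right) - 492\right) 120 = \left(-10 - 492\right) 120 = \left(-502\right) 120 = -60240$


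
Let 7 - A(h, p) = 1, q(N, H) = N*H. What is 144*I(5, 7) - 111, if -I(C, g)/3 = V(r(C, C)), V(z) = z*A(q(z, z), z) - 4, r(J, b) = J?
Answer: -11343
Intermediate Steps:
q(N, H) = H*N
A(h, p) = 6 (A(h, p) = 7 - 1*1 = 7 - 1 = 6)
V(z) = -4 + 6*z (V(z) = z*6 - 4 = 6*z - 4 = -4 + 6*z)
I(C, g) = 12 - 18*C (I(C, g) = -3*(-4 + 6*C) = 12 - 18*C)
144*I(5, 7) - 111 = 144*(12 - 18*5) - 111 = 144*(12 - 90) - 111 = 144*(-78) - 111 = -11232 - 111 = -11343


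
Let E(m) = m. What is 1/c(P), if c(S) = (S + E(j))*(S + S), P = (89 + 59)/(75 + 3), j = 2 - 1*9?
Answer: -1521/29452 ≈ -0.051643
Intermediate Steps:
j = -7 (j = 2 - 9 = -7)
P = 74/39 (P = 148/78 = 148*(1/78) = 74/39 ≈ 1.8974)
c(S) = 2*S*(-7 + S) (c(S) = (S - 7)*(S + S) = (-7 + S)*(2*S) = 2*S*(-7 + S))
1/c(P) = 1/(2*(74/39)*(-7 + 74/39)) = 1/(2*(74/39)*(-199/39)) = 1/(-29452/1521) = -1521/29452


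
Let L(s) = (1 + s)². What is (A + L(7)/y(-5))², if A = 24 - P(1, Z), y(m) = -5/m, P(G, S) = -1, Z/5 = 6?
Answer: 7921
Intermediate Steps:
Z = 30 (Z = 5*6 = 30)
A = 25 (A = 24 - 1*(-1) = 24 + 1 = 25)
(A + L(7)/y(-5))² = (25 + (1 + 7)²/((-5/(-5))))² = (25 + 8²/((-5*(-⅕))))² = (25 + 64/1)² = (25 + 64*1)² = (25 + 64)² = 89² = 7921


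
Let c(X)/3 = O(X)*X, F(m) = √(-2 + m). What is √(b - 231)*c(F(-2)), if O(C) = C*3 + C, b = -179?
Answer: -48*I*√410 ≈ -971.93*I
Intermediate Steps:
O(C) = 4*C (O(C) = 3*C + C = 4*C)
c(X) = 12*X² (c(X) = 3*((4*X)*X) = 3*(4*X²) = 12*X²)
√(b - 231)*c(F(-2)) = √(-179 - 231)*(12*(√(-2 - 2))²) = √(-410)*(12*(√(-4))²) = (I*√410)*(12*(2*I)²) = (I*√410)*(12*(-4)) = (I*√410)*(-48) = -48*I*√410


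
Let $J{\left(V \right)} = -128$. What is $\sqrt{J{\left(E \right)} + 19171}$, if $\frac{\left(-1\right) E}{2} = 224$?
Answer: $\sqrt{19043} \approx 138.0$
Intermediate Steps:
$E = -448$ ($E = \left(-2\right) 224 = -448$)
$\sqrt{J{\left(E \right)} + 19171} = \sqrt{-128 + 19171} = \sqrt{19043}$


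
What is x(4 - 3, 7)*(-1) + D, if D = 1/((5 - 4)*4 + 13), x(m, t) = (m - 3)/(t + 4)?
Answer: 45/187 ≈ 0.24064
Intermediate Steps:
x(m, t) = (-3 + m)/(4 + t)
D = 1/17 (D = 1/(1*4 + 13) = 1/(4 + 13) = 1/17 ≈ 0.058824)
x(4 - 3, 7)*(-1) + D = ((-3 + (4 - 3))/(4 + 7))*(-1) + 1/17 = ((-3 + 1)/11)*(-1) + 1/17 = ((1/11)*(-2))*(-1) + 1/17 = -2/11*(-1) + 1/17 = 2/11 + 1/17 = 45/187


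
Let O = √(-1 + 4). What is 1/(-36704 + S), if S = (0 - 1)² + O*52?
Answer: -36703/1347102097 - 52*√3/1347102097 ≈ -2.7313e-5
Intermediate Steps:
O = √3 ≈ 1.7320
S = 1 + 52*√3 (S = (0 - 1)² + √3*52 = (-1)² + 52*√3 = 1 + 52*√3 ≈ 91.067)
1/(-36704 + S) = 1/(-36704 + (1 + 52*√3)) = 1/(-36703 + 52*√3)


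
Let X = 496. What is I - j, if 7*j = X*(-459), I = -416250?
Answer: -2686086/7 ≈ -3.8373e+5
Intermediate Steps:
j = -227664/7 (j = (496*(-459))/7 = (1/7)*(-227664) = -227664/7 ≈ -32523.)
I - j = -416250 - 1*(-227664/7) = -416250 + 227664/7 = -2686086/7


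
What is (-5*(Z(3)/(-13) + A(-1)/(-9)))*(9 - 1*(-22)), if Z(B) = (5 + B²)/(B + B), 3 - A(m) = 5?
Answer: -775/117 ≈ -6.6239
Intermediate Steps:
A(m) = -2 (A(m) = 3 - 1*5 = 3 - 5 = -2)
Z(B) = (5 + B²)/(2*B) (Z(B) = (5 + B²)/((2*B)) = (5 + B²)*(1/(2*B)) = (5 + B²)/(2*B))
(-5*(Z(3)/(-13) + A(-1)/(-9)))*(9 - 1*(-22)) = (-5*(((½)*(5 + 3²)/3)/(-13) - 2/(-9)))*(9 - 1*(-22)) = (-5*(((½)*(⅓)*(5 + 9))*(-1/13) - 2*(-⅑)))*(9 + 22) = -5*(((½)*(⅓)*14)*(-1/13) + 2/9)*31 = -5*((7/3)*(-1/13) + 2/9)*31 = -5*(-7/39 + 2/9)*31 = -5*5/117*31 = -25/117*31 = -775/117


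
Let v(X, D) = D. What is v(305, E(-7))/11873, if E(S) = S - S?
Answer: 0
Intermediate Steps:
E(S) = 0
v(305, E(-7))/11873 = 0/11873 = 0*(1/11873) = 0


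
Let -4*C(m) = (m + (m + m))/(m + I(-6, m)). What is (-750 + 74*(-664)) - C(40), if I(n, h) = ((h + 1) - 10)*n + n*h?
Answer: -9628013/193 ≈ -49886.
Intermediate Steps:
I(n, h) = h*n + n*(-9 + h) (I(n, h) = ((1 + h) - 10)*n + h*n = (-9 + h)*n + h*n = n*(-9 + h) + h*n = h*n + n*(-9 + h))
C(m) = -3*m/(4*(54 - 11*m)) (C(m) = -(m + (m + m))/(4*(m - 6*(-9 + 2*m))) = -(m + 2*m)/(4*(m + (54 - 12*m))) = -3*m/(4*(54 - 11*m)))
(-750 + 74*(-664)) - C(40) = (-750 + 74*(-664)) - 3*40/(4*(-54 + 11*40)) = (-750 - 49136) - 3*40/(4*(-54 + 440)) = -49886 - 3*40/(4*386) = -49886 - 1*15/193 = -49886 - 15/193 = -9628013/193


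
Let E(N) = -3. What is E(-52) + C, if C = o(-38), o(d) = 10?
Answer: 7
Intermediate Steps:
C = 10
E(-52) + C = -3 + 10 = 7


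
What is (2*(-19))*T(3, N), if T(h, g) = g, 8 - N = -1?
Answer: -342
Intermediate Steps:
N = 9 (N = 8 - 1*(-1) = 8 + 1 = 9)
(2*(-19))*T(3, N) = (2*(-19))*9 = -38*9 = -342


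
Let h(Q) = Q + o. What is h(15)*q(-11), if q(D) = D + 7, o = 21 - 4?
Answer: -128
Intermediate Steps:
o = 17
q(D) = 7 + D
h(Q) = 17 + Q (h(Q) = Q + 17 = 17 + Q)
h(15)*q(-11) = (17 + 15)*(7 - 11) = 32*(-4) = -128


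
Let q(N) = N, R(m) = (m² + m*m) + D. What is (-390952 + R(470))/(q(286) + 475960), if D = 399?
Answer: 51247/476246 ≈ 0.10761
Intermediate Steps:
R(m) = 399 + 2*m² (R(m) = (m² + m*m) + 399 = (m² + m²) + 399 = 2*m² + 399 = 399 + 2*m²)
(-390952 + R(470))/(q(286) + 475960) = (-390952 + (399 + 2*470²))/(286 + 475960) = (-390952 + (399 + 2*220900))/476246 = (-390952 + (399 + 441800))*(1/476246) = (-390952 + 442199)*(1/476246) = 51247*(1/476246) = 51247/476246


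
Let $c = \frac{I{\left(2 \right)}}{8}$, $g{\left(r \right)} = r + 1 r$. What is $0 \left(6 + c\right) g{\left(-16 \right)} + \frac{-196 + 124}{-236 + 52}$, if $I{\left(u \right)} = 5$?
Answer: $\frac{9}{23} \approx 0.3913$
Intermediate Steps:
$g{\left(r \right)} = 2 r$ ($g{\left(r \right)} = r + r = 2 r$)
$c = \frac{5}{8} \approx 0.625$
$0 \left(6 + c\right) g{\left(-16 \right)} + \frac{-196 + 124}{-236 + 52} = 0 \left(6 + \frac{5}{8}\right) 2 \left(-16\right) + \frac{-196 + 124}{-236 + 52} = 0 \cdot \frac{53}{8} \left(-32\right) - \frac{72}{-184} = 0 \left(-32\right) - - \frac{9}{23} = 0 + \frac{9}{23} = \frac{9}{23}$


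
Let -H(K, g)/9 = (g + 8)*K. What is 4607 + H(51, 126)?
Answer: -56899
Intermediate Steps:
H(K, g) = -9*K*(8 + g) (H(K, g) = -9*(g + 8)*K = -9*(8 + g)*K = -9*K*(8 + g))
4607 + H(51, 126) = 4607 - 9*51*(8 + 126) = 4607 - 9*51*134 = 4607 - 61506 = -56899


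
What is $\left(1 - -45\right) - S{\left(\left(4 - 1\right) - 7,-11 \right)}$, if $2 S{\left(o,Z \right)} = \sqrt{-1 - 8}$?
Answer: $46 - \frac{3 i}{2} \approx 46.0 - 1.5 i$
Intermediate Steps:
$S{\left(o,Z \right)} = \frac{3 i}{2}$ ($S{\left(o,Z \right)} = \frac{\sqrt{-1 - 8}}{2} = \frac{\sqrt{-9}}{2} = \frac{3 i}{2}$)
$\left(1 - -45\right) - S{\left(\left(4 - 1\right) - 7,-11 \right)} = \left(1 - -45\right) - \frac{3 i}{2} = \left(1 + 45\right) - \frac{3 i}{2} = 46 - \frac{3 i}{2}$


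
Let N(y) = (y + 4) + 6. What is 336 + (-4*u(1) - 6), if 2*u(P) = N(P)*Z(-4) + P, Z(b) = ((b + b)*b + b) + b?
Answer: -200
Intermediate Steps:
N(y) = 10 + y (N(y) = (4 + y) + 6 = 10 + y)
Z(b) = 2*b + 2*b**2 (Z(b) = ((2*b)*b + b) + b = (2*b**2 + b) + b = (b + 2*b**2) + b = 2*b + 2*b**2)
u(P) = 120 + 25*P/2 (u(P) = ((10 + P)*(2*(-4)*(1 - 4)) + P)/2 = ((10 + P)*(2*(-4)*(-3)) + P)/2 = ((10 + P)*24 + P)/2 = ((240 + 24*P) + P)/2 = (240 + 25*P)/2 = 120 + 25*P/2)
336 + (-4*u(1) - 6) = 336 + (-4*(120 + (25/2)*1) - 6) = 336 + (-4*(120 + 25/2) - 6) = 336 + (-4*265/2 - 6) = 336 + (-530 - 6) = 336 - 536 = -200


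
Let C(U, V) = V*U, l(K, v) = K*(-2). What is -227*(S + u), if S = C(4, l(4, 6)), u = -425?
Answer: 103739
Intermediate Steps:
l(K, v) = -2*K
C(U, V) = U*V
S = -32 (S = 4*(-2*4) = 4*(-8) = -32)
-227*(S + u) = -227*(-32 - 425) = -227*(-457) = 103739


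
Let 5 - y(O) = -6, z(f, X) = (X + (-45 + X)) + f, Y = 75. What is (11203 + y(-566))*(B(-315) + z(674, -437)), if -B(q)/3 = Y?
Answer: -5270580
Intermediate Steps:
z(f, X) = -45 + f + 2*X (z(f, X) = (-45 + 2*X) + f = -45 + f + 2*X)
B(q) = -225 (B(q) = -3*75 = -225)
y(O) = 11 (y(O) = 5 - 1*(-6) = 5 + 6 = 11)
(11203 + y(-566))*(B(-315) + z(674, -437)) = (11203 + 11)*(-225 + (-45 + 674 + 2*(-437))) = 11214*(-225 + (-45 + 674 - 874)) = 11214*(-225 - 245) = 11214*(-470) = -5270580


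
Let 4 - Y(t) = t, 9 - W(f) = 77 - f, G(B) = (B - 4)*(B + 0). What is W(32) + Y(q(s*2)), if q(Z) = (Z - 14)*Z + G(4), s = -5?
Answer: -272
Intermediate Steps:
G(B) = B*(-4 + B) (G(B) = (-4 + B)*B = B*(-4 + B))
W(f) = -68 + f (W(f) = 9 - (77 - f) = 9 + (-77 + f) = -68 + f)
q(Z) = Z*(-14 + Z) (q(Z) = (Z - 14)*Z + 4*(-4 + 4) = (-14 + Z)*Z + 4*0 = Z*(-14 + Z) + 0 = Z*(-14 + Z))
Y(t) = 4 - t
W(32) + Y(q(s*2)) = (-68 + 32) + (4 - (-5*2)*(-14 - 5*2)) = -36 + (4 - (-10)*(-14 - 10)) = -36 + (4 - (-10)*(-24)) = -36 + (4 - 1*240) = -36 + (4 - 240) = -36 - 236 = -272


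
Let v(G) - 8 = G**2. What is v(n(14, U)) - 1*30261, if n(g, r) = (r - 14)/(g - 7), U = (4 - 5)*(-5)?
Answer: -1482316/49 ≈ -30251.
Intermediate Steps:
U = 5 (U = -1*(-5) = 5)
n(g, r) = (-14 + r)/(-7 + g)
v(G) = 8 + G**2
v(n(14, U)) - 1*30261 = (8 + ((-14 + 5)/(-7 + 14))**2) - 1*30261 = (8 + (-9/7)**2) - 30261 = (8 + 81/49) - 30261 = 473/49 - 30261 = -1482316/49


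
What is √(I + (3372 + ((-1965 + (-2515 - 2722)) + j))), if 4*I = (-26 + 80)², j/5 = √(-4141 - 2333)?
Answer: √(-3101 + 5*I*√6474) ≈ 3.6047 + 55.803*I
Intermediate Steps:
j = 5*I*√6474 (j = 5*√(-4141 - 2333) = 5*√(-6474) = 5*(I*√6474) = 5*I*√6474 ≈ 402.31*I)
I = 729 (I = (-26 + 80)²/4 = (¼)*54² = (¼)*2916 = 729)
√(I + (3372 + ((-1965 + (-2515 - 2722)) + j))) = √(729 + (3372 + ((-1965 + (-2515 - 2722)) + 5*I*√6474))) = √(729 + (3372 + ((-1965 - 5237) + 5*I*√6474))) = √(729 + (3372 + (-7202 + 5*I*√6474))) = √(729 + (-3830 + 5*I*√6474)) = √(-3101 + 5*I*√6474)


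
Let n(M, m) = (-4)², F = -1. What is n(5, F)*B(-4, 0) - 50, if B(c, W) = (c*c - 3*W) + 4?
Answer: 270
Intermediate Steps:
B(c, W) = 4 + c² - 3*W (B(c, W) = (c² - 3*W) + 4 = 4 + c² - 3*W)
n(M, m) = 16
n(5, F)*B(-4, 0) - 50 = 16*(4 + (-4)² - 3*0) - 50 = 16*(4 + 16 + 0) - 50 = 16*20 - 50 = 320 - 50 = 270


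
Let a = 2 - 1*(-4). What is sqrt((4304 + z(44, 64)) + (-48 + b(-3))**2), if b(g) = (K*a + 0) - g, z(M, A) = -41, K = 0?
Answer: 4*sqrt(393) ≈ 79.297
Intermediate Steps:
a = 6 (a = 2 + 4 = 6)
b(g) = -g (b(g) = (0*6 + 0) - g = (0 + 0) - g = 0 - g = -g)
sqrt((4304 + z(44, 64)) + (-48 + b(-3))**2) = sqrt((4304 - 41) + (-48 - 1*(-3))**2) = sqrt(4263 + (-48 + 3)**2) = sqrt(4263 + (-45)**2) = sqrt(4263 + 2025) = sqrt(6288) = 4*sqrt(393)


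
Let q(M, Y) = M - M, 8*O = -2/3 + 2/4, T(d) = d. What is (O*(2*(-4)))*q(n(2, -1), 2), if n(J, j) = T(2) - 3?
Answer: 0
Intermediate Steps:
n(J, j) = -1 (n(J, j) = 2 - 3 = -1)
O = -1/48 (O = (-2/3 + 2/4)/8 = (-2*1/3 + 2*(1/4))/8 = (-2/3 + 1/2)/8 = (1/8)*(-1/6) = -1/48 ≈ -0.020833)
q(M, Y) = 0
(O*(2*(-4)))*q(n(2, -1), 2) = -(-4)/24*0 = -1/48*(-8)*0 = (1/6)*0 = 0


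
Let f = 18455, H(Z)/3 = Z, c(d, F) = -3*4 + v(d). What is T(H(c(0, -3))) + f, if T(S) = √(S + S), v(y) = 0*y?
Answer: 18455 + 6*I*√2 ≈ 18455.0 + 8.4853*I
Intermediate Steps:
v(y) = 0
c(d, F) = -12 (c(d, F) = -3*4 + 0 = -12 + 0 = -12)
H(Z) = 3*Z
T(S) = √2*√S (T(S) = √(2*S) = √2*√S)
T(H(c(0, -3))) + f = √2*√(3*(-12)) + 18455 = √2*√(-36) + 18455 = √2*(6*I) + 18455 = 6*I*√2 + 18455 = 18455 + 6*I*√2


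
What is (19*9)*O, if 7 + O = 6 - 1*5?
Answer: -1026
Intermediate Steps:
O = -6 (O = -7 + (6 - 1*5) = -7 + (6 - 5) = -7 + 1 = -6)
(19*9)*O = (19*9)*(-6) = 171*(-6) = -1026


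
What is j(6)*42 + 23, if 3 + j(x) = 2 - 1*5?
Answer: -229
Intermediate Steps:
j(x) = -6 (j(x) = -3 + (2 - 1*5) = -3 + (2 - 5) = -3 - 3 = -6)
j(6)*42 + 23 = -6*42 + 23 = -252 + 23 = -229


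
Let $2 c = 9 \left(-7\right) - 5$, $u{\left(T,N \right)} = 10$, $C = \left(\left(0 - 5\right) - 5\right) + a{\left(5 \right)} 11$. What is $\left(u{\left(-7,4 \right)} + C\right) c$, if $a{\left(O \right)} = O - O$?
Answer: $0$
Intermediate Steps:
$a{\left(O \right)} = 0$
$C = -10$ ($C = \left(\left(0 - 5\right) - 5\right) + 0 \cdot 11 = \left(-5 - 5\right) + 0 = -10 + 0 = -10$)
$c = -34$ ($c = \frac{9 \left(-7\right) - 5}{2} = \frac{-63 - 5}{2} = \frac{1}{2} \left(-68\right) = -34$)
$\left(u{\left(-7,4 \right)} + C\right) c = \left(10 - 10\right) \left(-34\right) = 0 \left(-34\right) = 0$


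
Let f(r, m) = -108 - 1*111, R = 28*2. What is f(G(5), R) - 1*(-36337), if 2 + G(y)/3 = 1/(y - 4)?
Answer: 36118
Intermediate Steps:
G(y) = -6 + 3/(-4 + y) (G(y) = -6 + 3/(y - 4) = -6 + 3/(-4 + y))
R = 56
f(r, m) = -219 (f(r, m) = -108 - 111 = -219)
f(G(5), R) - 1*(-36337) = -219 - 1*(-36337) = -219 + 36337 = 36118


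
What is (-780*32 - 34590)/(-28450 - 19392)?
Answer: 29775/23921 ≈ 1.2447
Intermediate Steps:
(-780*32 - 34590)/(-28450 - 19392) = (-24960 - 34590)/(-47842) = -59550*(-1/47842) = 29775/23921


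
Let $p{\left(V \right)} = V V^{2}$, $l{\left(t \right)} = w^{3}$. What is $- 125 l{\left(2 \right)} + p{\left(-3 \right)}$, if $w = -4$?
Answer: $7973$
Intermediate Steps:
$l{\left(t \right)} = -64$ ($l{\left(t \right)} = \left(-4\right)^{3} = -64$)
$p{\left(V \right)} = V^{3}$
$- 125 l{\left(2 \right)} + p{\left(-3 \right)} = \left(-125\right) \left(-64\right) + \left(-3\right)^{3} = 8000 - 27 = 7973$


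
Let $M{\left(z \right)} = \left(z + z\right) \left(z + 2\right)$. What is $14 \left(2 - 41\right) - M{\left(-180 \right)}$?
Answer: $-64626$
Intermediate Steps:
$M{\left(z \right)} = 2 z \left(2 + z\right)$
$14 \left(2 - 41\right) - M{\left(-180 \right)} = 14 \left(2 - 41\right) - 2 \left(-180\right) \left(2 - 180\right) = 14 \left(-39\right) - 2 \left(-180\right) \left(-178\right) = -546 - 64080 = -64626$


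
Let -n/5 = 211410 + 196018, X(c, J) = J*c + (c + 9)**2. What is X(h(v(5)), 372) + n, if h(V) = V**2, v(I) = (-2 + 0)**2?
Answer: -2030563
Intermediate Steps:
v(I) = 4 (v(I) = (-2)**2 = 4)
X(c, J) = (9 + c)**2 + J*c (X(c, J) = J*c + (9 + c)**2 = (9 + c)**2 + J*c)
n = -2037140 (n = -5*(211410 + 196018) = -5*407428 = -2037140)
X(h(v(5)), 372) + n = ((9 + 4**2)**2 + 372*4**2) - 2037140 = ((9 + 16)**2 + 372*16) - 2037140 = (25**2 + 5952) - 2037140 = (625 + 5952) - 2037140 = 6577 - 2037140 = -2030563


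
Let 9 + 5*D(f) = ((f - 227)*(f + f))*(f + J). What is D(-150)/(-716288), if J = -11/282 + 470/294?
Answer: 38664179377/8248056320 ≈ 4.6877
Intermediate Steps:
J = 21551/13818 (J = -11*1/282 + 470*(1/294) = -11/282 + 235/147 = 21551/13818 ≈ 1.5596)
D(f) = -9/5 + 2*f*(-227 + f)*(21551/13818 + f)/5 (D(f) = -9/5 + (((f - 227)*(f + f))*(f + 21551/13818))/5 = -9/5 + (((-227 + f)*(2*f))*(21551/13818 + f))/5 = -9/5 + ((2*f*(-227 + f))*(21551/13818 + f))/5 = -9/5 + (2*f*(-227 + f)*(21551/13818 + f))/5 = -9/5 + 2*f*(-227 + f)*(21551/13818 + f)/5)
D(-150)/(-716288) = (-9/5 - 4892077/34545*(-150) - 623027/6909*(-150)² + (⅖)*(-150)³)/(-716288) = (-9/5 + 48920770/2303 - 623027/6909*22500 + (⅖)*(-3375000))*(-1/716288) = (-9/5 + 48920770/2303 - 4672702500/2303 - 1350000)*(-1/716288) = -38664179377/11515*(-1/716288) = 38664179377/8248056320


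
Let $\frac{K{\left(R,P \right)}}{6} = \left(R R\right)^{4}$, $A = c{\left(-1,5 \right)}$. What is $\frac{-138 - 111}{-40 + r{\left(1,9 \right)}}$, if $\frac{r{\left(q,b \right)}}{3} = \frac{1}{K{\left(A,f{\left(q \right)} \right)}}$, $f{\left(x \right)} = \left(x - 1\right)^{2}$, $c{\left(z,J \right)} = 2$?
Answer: $\frac{127488}{20479} \approx 6.2253$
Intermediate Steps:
$f{\left(x \right)} = \left(-1 + x\right)^{2}$
$A = 2$
$K{\left(R,P \right)} = 6 R^{8}$ ($K{\left(R,P \right)} = 6 \left(R R\right)^{4} = 6 \left(R^{2}\right)^{4} = 6 R^{8}$)
$r{\left(q,b \right)} = \frac{1}{512}$ ($r{\left(q,b \right)} = \frac{3}{6 \cdot 2^{8}} = \frac{3}{6 \cdot 256} = \frac{3}{1536} = 3 \cdot \frac{1}{1536} = \frac{1}{512}$)
$\frac{-138 - 111}{-40 + r{\left(1,9 \right)}} = \frac{-138 - 111}{-40 + \frac{1}{512}} = - \frac{249}{- \frac{20479}{512}} = \left(-249\right) \left(- \frac{512}{20479}\right) = \frac{127488}{20479}$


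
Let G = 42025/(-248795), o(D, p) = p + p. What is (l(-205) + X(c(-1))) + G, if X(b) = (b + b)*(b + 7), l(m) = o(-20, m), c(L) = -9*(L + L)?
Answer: 24373505/49759 ≈ 489.83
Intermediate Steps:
c(L) = -18*L
o(D, p) = 2*p
l(m) = 2*m
X(b) = 2*b*(7 + b) (X(b) = (2*b)*(7 + b) = 2*b*(7 + b))
G = -8405/49759 (G = 42025*(-1/248795) = -8405/49759 ≈ -0.16891)
(l(-205) + X(c(-1))) + G = (2*(-205) + 2*(-18*(-1))*(7 - 18*(-1))) - 8405/49759 = (-410 + 2*18*(7 + 18)) - 8405/49759 = (-410 + 2*18*25) - 8405/49759 = (-410 + 900) - 8405/49759 = 490 - 8405/49759 = 24373505/49759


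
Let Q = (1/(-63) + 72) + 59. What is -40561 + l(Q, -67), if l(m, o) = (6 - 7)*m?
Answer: -2563595/63 ≈ -40692.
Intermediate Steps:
Q = 8252/63 (Q = (-1/63 + 72) + 59 = 4535/63 + 59 = 8252/63 ≈ 130.98)
l(m, o) = -m
-40561 + l(Q, -67) = -40561 - 1*8252/63 = -40561 - 8252/63 = -2563595/63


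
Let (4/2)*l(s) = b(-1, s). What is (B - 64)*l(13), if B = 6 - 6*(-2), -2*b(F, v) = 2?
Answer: 23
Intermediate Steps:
b(F, v) = -1 (b(F, v) = -½*2 = -1)
l(s) = -½ (l(s) = (½)*(-1) = -½)
B = 18 (B = 6 + 12 = 18)
(B - 64)*l(13) = (18 - 64)*(-½) = -46*(-½) = 23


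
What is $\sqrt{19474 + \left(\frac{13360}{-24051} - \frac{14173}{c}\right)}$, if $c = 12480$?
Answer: $\frac{\sqrt{338413674775238465}}{4168840} \approx 139.54$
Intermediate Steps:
$\sqrt{19474 + \left(\frac{13360}{-24051} - \frac{14173}{c}\right)} = \sqrt{19474 + \left(\frac{13360}{-24051} - \frac{14173}{12480}\right)} = \sqrt{19474 + \left(13360 \left(- \frac{1}{24051}\right) - \frac{14173}{12480}\right)} = \sqrt{19474 - \frac{56400847}{33350720}} = \sqrt{\frac{649415520433}{33350720}} = \frac{\sqrt{338413674775238465}}{4168840}$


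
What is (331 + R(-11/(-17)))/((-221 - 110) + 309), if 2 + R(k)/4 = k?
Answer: -5535/374 ≈ -14.799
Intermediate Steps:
R(k) = -8 + 4*k
(331 + R(-11/(-17)))/((-221 - 110) + 309) = (331 + (-8 + 4*(-11/(-17))))/((-221 - 110) + 309) = (331 + (-8 + 4*(-11*(-1/17))))/(-331 + 309) = (331 + (-8 + 4*(11/17)))/(-22) = (331 + (-8 + 44/17))*(-1/22) = (331 - 92/17)*(-1/22) = (5535/17)*(-1/22) = -5535/374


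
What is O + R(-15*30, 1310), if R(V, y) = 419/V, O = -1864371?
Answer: -838967369/450 ≈ -1.8644e+6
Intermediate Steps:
O + R(-15*30, 1310) = -1864371 + 419/((-15*30)) = -1864371 + 419/(-450) = -1864371 + 419*(-1/450) = -1864371 - 419/450 = -838967369/450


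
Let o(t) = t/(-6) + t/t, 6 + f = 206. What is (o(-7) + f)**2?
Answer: 1471369/36 ≈ 40871.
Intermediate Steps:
f = 200 (f = -6 + 206 = 200)
o(t) = 1 - t/6 (o(t) = t*(-1/6) + 1 = -t/6 + 1 = 1 - t/6)
(o(-7) + f)**2 = ((1 - 1/6*(-7)) + 200)**2 = ((1 + 7/6) + 200)**2 = (13/6 + 200)**2 = (1213/6)**2 = 1471369/36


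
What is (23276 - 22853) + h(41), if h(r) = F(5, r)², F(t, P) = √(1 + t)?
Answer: 429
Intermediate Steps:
h(r) = 6 (h(r) = (√(1 + 5))² = (√6)² = 6)
(23276 - 22853) + h(41) = (23276 - 22853) + 6 = 423 + 6 = 429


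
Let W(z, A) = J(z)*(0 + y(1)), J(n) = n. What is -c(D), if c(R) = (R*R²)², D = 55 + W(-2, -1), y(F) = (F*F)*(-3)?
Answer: -51520374361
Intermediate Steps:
y(F) = -3*F² (y(F) = F²*(-3) = -3*F²)
W(z, A) = -3*z (W(z, A) = z*(0 - 3*1²) = z*(0 - 3*1) = z*(0 - 3) = z*(-3) = -3*z)
D = 61 (D = 55 - 3*(-2) = 55 + 6 = 61)
c(R) = R⁶ (c(R) = (R³)² = R⁶)
-c(D) = -1*61⁶ = -1*51520374361 = -51520374361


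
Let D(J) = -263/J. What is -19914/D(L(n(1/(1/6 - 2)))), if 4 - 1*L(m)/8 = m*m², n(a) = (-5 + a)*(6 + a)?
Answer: 7811861091256128/465920543 ≈ 1.6767e+7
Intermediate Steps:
L(m) = 32 - 8*m³ (L(m) = 32 - 8*m*m² = 32 - 8*m³)
-19914/D(L(n(1/(1/6 - 2)))) = -(-637248/263 + 159312*(-30 + 1/(1/6 - 2) + (1/(1/6 - 2))²)³/263) = -(-637248/263 + 159312*(-30 + 1/(1*(⅙) - 2) + (1/(1*(⅙) - 2))²)³/263) = -(-637248/263 + 159312*(-30 + 1/(⅙ - 2) + (1/(⅙ - 2))²)³/263) = -(-637248/263 + 159312*(-30 + 1/(-11/6) + (1/(-11/6))²)³/263) = -(-637248/263 + 159312*(-30 - 6/11 + (-6/11)²)³/263) = -(-637248/263 + 159312*(-30 - 6/11 + 36/121)³/263) = -19914/((-263/(32 - 8*(-3660/121)³))) = -19914/((-263/(32 - 8*(-49027896000/1771561)))) = -19914/((-263/(32 + 392223168000/1771561))) = -19914/((-263/392279857952/1771561)) = -19914/((-263*1771561/392279857952)) = -19914/(-465920543/392279857952) = -19914*(-392279857952/465920543) = 7811861091256128/465920543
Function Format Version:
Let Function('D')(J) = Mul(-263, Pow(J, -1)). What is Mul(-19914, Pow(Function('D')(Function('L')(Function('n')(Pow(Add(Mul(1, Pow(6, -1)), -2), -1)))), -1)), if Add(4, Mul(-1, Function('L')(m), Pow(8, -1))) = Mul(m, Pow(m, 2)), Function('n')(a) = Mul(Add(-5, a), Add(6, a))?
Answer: Rational(7811861091256128, 465920543) ≈ 1.6767e+7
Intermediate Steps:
Function('L')(m) = Add(32, Mul(-8, Pow(m, 3))) (Function('L')(m) = Add(32, Mul(-8, Mul(m, Pow(m, 2)))) = Add(32, Mul(-8, Pow(m, 3))))
Mul(-19914, Pow(Function('D')(Function('L')(Function('n')(Pow(Add(Mul(1, Pow(6, -1)), -2), -1)))), -1)) = Mul(-19914, Pow(Mul(-263, Pow(Add(32, Mul(-8, Pow(Add(-30, Pow(Add(Mul(1, Pow(6, -1)), -2), -1), Pow(Pow(Add(Mul(1, Pow(6, -1)), -2), -1), 2)), 3))), -1)), -1)) = Mul(-19914, Pow(Mul(-263, Pow(Add(32, Mul(-8, Pow(Add(-30, Pow(Add(Mul(1, Rational(1, 6)), -2), -1), Pow(Pow(Add(Mul(1, Rational(1, 6)), -2), -1), 2)), 3))), -1)), -1)) = Mul(-19914, Pow(Mul(-263, Pow(Add(32, Mul(-8, Pow(Add(-30, Pow(Add(Rational(1, 6), -2), -1), Pow(Pow(Add(Rational(1, 6), -2), -1), 2)), 3))), -1)), -1)) = Mul(-19914, Pow(Mul(-263, Pow(Add(32, Mul(-8, Pow(Add(-30, Pow(Rational(-11, 6), -1), Pow(Pow(Rational(-11, 6), -1), 2)), 3))), -1)), -1)) = Mul(-19914, Pow(Mul(-263, Pow(Add(32, Mul(-8, Pow(Add(-30, Rational(-6, 11), Pow(Rational(-6, 11), 2)), 3))), -1)), -1)) = Mul(-19914, Pow(Mul(-263, Pow(Add(32, Mul(-8, Pow(Add(-30, Rational(-6, 11), Rational(36, 121)), 3))), -1)), -1)) = Mul(-19914, Pow(Mul(-263, Pow(Add(32, Mul(-8, Pow(Rational(-3660, 121), 3))), -1)), -1)) = Mul(-19914, Pow(Mul(-263, Pow(Add(32, Mul(-8, Rational(-49027896000, 1771561))), -1)), -1)) = Mul(-19914, Pow(Mul(-263, Pow(Add(32, Rational(392223168000, 1771561)), -1)), -1)) = Mul(-19914, Pow(Mul(-263, Pow(Rational(392279857952, 1771561), -1)), -1)) = Mul(-19914, Pow(Mul(-263, Rational(1771561, 392279857952)), -1)) = Mul(-19914, Pow(Rational(-465920543, 392279857952), -1)) = Mul(-19914, Rational(-392279857952, 465920543)) = Rational(7811861091256128, 465920543)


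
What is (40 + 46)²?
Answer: 7396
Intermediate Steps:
(40 + 46)² = 86² = 7396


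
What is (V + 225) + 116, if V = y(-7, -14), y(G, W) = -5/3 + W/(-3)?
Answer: 344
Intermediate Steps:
y(G, W) = -5/3 - W/3 (y(G, W) = -5*⅓ + W*(-⅓) = -5/3 - W/3)
V = 3 (V = -5/3 - ⅓*(-14) = -5/3 + 14/3 = 3)
(V + 225) + 116 = (3 + 225) + 116 = 228 + 116 = 344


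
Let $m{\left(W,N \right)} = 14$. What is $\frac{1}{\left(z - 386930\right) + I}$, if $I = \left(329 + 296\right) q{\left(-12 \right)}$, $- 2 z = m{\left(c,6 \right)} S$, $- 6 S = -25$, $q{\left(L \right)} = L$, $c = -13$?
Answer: $- \frac{6}{2366755} \approx -2.5351 \cdot 10^{-6}$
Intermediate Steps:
$S = \frac{25}{6}$ ($S = \left(- \frac{1}{6}\right) \left(-25\right) = \frac{25}{6} \approx 4.1667$)
$z = - \frac{175}{6}$ ($z = - \frac{14 \cdot \frac{25}{6}}{2} = \left(- \frac{1}{2}\right) \frac{175}{3} = - \frac{175}{6} \approx -29.167$)
$I = -7500$ ($I = \left(329 + 296\right) \left(-12\right) = 625 \left(-12\right) = -7500$)
$\frac{1}{\left(z - 386930\right) + I} = \frac{1}{\left(- \frac{175}{6} - 386930\right) - 7500} = \frac{1}{- \frac{2321755}{6} - 7500} = \frac{1}{- \frac{2366755}{6}} = - \frac{6}{2366755}$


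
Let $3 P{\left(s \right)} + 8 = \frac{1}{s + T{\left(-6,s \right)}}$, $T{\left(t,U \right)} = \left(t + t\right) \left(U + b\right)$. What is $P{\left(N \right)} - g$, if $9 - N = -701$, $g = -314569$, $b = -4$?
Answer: $\frac{2441663879}{7762} \approx 3.1457 \cdot 10^{5}$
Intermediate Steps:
$N = 710$ ($N = 9 - -701 = 9 + 701 = 710$)
$T{\left(t,U \right)} = 2 t \left(-4 + U\right)$ ($T{\left(t,U \right)} = \left(t + t\right) \left(U - 4\right) = 2 t \left(-4 + U\right)$)
$P{\left(s \right)} = - \frac{8}{3} + \frac{1}{3 \left(48 - 11 s\right)}$ ($P{\left(s \right)} = - \frac{8}{3} + \frac{1}{3 \left(s + 2 \left(-6\right) \left(-4 + s\right)\right)} = - \frac{8}{3} + \frac{1}{3 \left(s - \left(-48 + 12 s\right)\right)} = - \frac{8}{3} + \frac{1}{3 \left(48 - 11 s\right)}$)
$P{\left(N \right)} - g = \frac{-383 + 88 \cdot 710}{3 \left(48 - 7810\right)} - -314569 = \frac{-383 + 62480}{3 \left(48 - 7810\right)} + 314569 = \frac{1}{3} \frac{1}{-7762} \cdot 62097 + 314569 = \frac{1}{3} \left(- \frac{1}{7762}\right) 62097 + 314569 = - \frac{20699}{7762} + 314569 = \frac{2441663879}{7762}$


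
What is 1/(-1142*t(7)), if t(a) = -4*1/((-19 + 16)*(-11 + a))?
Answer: 3/1142 ≈ 0.0026270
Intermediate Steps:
t(a) = -4/(33 - 3*a) (t(a) = -4*(-1/(3*(-11 + a))) = -4/(33 - 3*a))
1/(-1142*t(7)) = 1/(-4568/(3*(-11 + 7))) = 1/(-4568/(3*(-4))) = 1/(-4568*(-1)/(3*4)) = 1/(-1142*(-⅓)) = 1/(1142/3) = 3/1142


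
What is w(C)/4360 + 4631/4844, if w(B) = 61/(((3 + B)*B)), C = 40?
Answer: 8682272671/9081531200 ≈ 0.95604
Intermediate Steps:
w(B) = 61/(B*(3 + B)) (w(B) = 61/((B*(3 + B))) = 61*(1/(B*(3 + B))) = 61/(B*(3 + B)))
w(C)/4360 + 4631/4844 = (61/(40*(3 + 40)))/4360 + 4631/4844 = (61*(1/40)/43)*(1/4360) + 4631*(1/4844) = (61*(1/40)*(1/43))*(1/4360) + 4631/4844 = (61/1720)*(1/4360) + 4631/4844 = 61/7499200 + 4631/4844 = 8682272671/9081531200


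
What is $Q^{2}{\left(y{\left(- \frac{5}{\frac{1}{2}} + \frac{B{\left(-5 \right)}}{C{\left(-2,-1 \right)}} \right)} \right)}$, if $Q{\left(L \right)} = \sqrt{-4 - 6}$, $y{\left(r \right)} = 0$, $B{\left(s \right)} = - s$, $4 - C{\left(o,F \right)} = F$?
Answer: $-10$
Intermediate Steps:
$C{\left(o,F \right)} = 4 - F$
$Q{\left(L \right)} = i \sqrt{10}$ ($Q{\left(L \right)} = \sqrt{-10} = i \sqrt{10}$)
$Q^{2}{\left(y{\left(- \frac{5}{\frac{1}{2}} + \frac{B{\left(-5 \right)}}{C{\left(-2,-1 \right)}} \right)} \right)} = \left(i \sqrt{10}\right)^{2} = -10$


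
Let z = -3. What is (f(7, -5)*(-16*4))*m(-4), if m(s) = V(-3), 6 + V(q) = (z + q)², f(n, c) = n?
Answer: -13440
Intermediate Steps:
V(q) = -6 + (-3 + q)²
m(s) = 30 (m(s) = -6 + (-3 - 3)² = -6 + (-6)² = -6 + 36 = 30)
(f(7, -5)*(-16*4))*m(-4) = (7*(-16*4))*30 = (7*(-64))*30 = -448*30 = -13440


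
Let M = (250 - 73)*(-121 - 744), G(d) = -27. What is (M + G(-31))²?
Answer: 23449409424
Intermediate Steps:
M = -153105 (M = 177*(-865) = -153105)
(M + G(-31))² = (-153105 - 27)² = (-153132)² = 23449409424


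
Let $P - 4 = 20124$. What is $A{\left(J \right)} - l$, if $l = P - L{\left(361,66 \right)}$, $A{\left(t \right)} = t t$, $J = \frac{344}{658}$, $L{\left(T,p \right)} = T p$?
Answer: $\frac{400304802}{108241} \approx 3698.3$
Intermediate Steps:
$P = 20128$ ($P = 4 + 20124 = 20128$)
$J = \frac{172}{329}$ ($J = 344 \cdot \frac{1}{658} = \frac{172}{329} \approx 0.5228$)
$A{\left(t \right)} = t^{2}$
$l = -3698$ ($l = 20128 - 361 \cdot 66 = 20128 - 23826 = -3698$)
$A{\left(J \right)} - l = \left(\frac{172}{329}\right)^{2} - -3698 = \frac{29584}{108241} + 3698 = \frac{400304802}{108241}$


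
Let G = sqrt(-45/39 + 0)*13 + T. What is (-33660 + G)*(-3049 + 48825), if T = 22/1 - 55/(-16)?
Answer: -1539655733 + 45776*I*sqrt(195) ≈ -1.5397e+9 + 6.3923e+5*I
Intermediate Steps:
T = 407/16 (T = 22*1 - 55*(-1/16) = 22 + 55/16 = 407/16 ≈ 25.438)
G = 407/16 + I*sqrt(195) (G = sqrt(-45/39 + 0)*13 + 407/16 = sqrt(-45*1/39 + 0)*13 + 407/16 = sqrt(-15/13 + 0)*13 + 407/16 = sqrt(-15/13)*13 + 407/16 = (I*sqrt(195)/13)*13 + 407/16 = I*sqrt(195) + 407/16 = 407/16 + I*sqrt(195) ≈ 25.438 + 13.964*I)
(-33660 + G)*(-3049 + 48825) = (-33660 + (407/16 + I*sqrt(195)))*(-3049 + 48825) = (-538153/16 + I*sqrt(195))*45776 = -1539655733 + 45776*I*sqrt(195)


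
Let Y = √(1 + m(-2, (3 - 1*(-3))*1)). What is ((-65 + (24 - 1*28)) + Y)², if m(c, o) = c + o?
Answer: (69 - √5)² ≈ 4457.4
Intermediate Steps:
Y = √5 (Y = √(1 + (-2 + (3 - 1*(-3))*1)) = √(1 + (-2 + (3 + 3)*1)) = √(1 + (-2 + 6*1)) = √(1 + (-2 + 6)) = √(1 + 4) = √5 ≈ 2.2361)
((-65 + (24 - 1*28)) + Y)² = ((-65 + (24 - 1*28)) + √5)² = ((-65 + (24 - 28)) + √5)² = ((-65 - 4) + √5)² = (-69 + √5)²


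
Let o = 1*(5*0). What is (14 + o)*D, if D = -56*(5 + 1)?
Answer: -4704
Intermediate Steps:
D = -336 (D = -56*6 = -336)
o = 0 (o = 1*0 = 0)
(14 + o)*D = (14 + 0)*(-336) = 14*(-336) = -4704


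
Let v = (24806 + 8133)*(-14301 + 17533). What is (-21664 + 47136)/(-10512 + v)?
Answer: 1592/6653021 ≈ 0.00023929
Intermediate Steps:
v = 106458848 (v = 32939*3232 = 106458848)
(-21664 + 47136)/(-10512 + v) = (-21664 + 47136)/(-10512 + 106458848) = 25472/106448336 = 25472*(1/106448336) = 1592/6653021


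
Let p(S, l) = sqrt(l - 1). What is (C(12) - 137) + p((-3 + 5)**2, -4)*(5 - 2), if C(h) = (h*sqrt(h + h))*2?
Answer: -137 + 48*sqrt(6) + 3*I*sqrt(5) ≈ -19.424 + 6.7082*I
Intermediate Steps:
p(S, l) = sqrt(-1 + l)
C(h) = 2*sqrt(2)*h**(3/2) (C(h) = (h*sqrt(2*h))*2 = (h*(sqrt(2)*sqrt(h)))*2 = (sqrt(2)*h**(3/2))*2 = 2*sqrt(2)*h**(3/2))
(C(12) - 137) + p((-3 + 5)**2, -4)*(5 - 2) = (2*sqrt(2)*12**(3/2) - 137) + sqrt(-1 - 4)*(5 - 2) = (2*sqrt(2)*(24*sqrt(3)) - 137) + sqrt(-5)*3 = (48*sqrt(6) - 137) + (I*sqrt(5))*3 = (-137 + 48*sqrt(6)) + 3*I*sqrt(5) = -137 + 48*sqrt(6) + 3*I*sqrt(5)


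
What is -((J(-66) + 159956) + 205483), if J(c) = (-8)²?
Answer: -365503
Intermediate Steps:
J(c) = 64
-((J(-66) + 159956) + 205483) = -((64 + 159956) + 205483) = -(160020 + 205483) = -1*365503 = -365503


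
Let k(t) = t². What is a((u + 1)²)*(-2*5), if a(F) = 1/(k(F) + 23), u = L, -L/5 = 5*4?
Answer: -5/48029812 ≈ -1.0410e-7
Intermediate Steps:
L = -100 (L = -25*4 = -5*20 = -100)
u = -100
a(F) = 1/(23 + F²) (a(F) = 1/(F² + 23) = 1/(23 + F²))
a((u + 1)²)*(-2*5) = (-2*5)/(23 + ((-100 + 1)²)²) = -10/(23 + ((-99)²)²) = -10/(23 + 9801²) = -10/(23 + 96059601) = -10/96059624 = (1/96059624)*(-10) = -5/48029812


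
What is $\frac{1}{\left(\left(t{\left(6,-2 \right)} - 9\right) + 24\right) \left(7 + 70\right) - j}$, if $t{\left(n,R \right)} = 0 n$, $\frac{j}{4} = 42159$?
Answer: $- \frac{1}{167481} \approx -5.9708 \cdot 10^{-6}$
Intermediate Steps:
$j = 168636$ ($j = 4 \cdot 42159 = 168636$)
$t{\left(n,R \right)} = 0$
$\frac{1}{\left(\left(t{\left(6,-2 \right)} - 9\right) + 24\right) \left(7 + 70\right) - j} = \frac{1}{\left(\left(0 - 9\right) + 24\right) \left(7 + 70\right) - 168636} = \frac{1}{\left(-9 + 24\right) 77 - 168636} = \frac{1}{15 \cdot 77 - 168636} = \frac{1}{1155 - 168636} = \frac{1}{-167481} = - \frac{1}{167481}$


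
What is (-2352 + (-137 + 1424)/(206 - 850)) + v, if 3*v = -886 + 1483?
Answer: -1387819/644 ≈ -2155.0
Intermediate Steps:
v = 199 (v = (-886 + 1483)/3 = (⅓)*597 = 199)
(-2352 + (-137 + 1424)/(206 - 850)) + v = (-2352 + (-137 + 1424)/(206 - 850)) + 199 = (-2352 + 1287/(-644)) + 199 = (-2352 + 1287*(-1/644)) + 199 = (-2352 - 1287/644) + 199 = -1515975/644 + 199 = -1387819/644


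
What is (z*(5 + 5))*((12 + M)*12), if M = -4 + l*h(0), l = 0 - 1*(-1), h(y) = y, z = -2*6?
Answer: -11520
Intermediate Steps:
z = -12
l = 1 (l = 0 + 1 = 1)
M = -4 (M = -4 + 1*0 = -4 + 0 = -4)
(z*(5 + 5))*((12 + M)*12) = (-12*(5 + 5))*((12 - 4)*12) = (-12*10)*(8*12) = -120*96 = -11520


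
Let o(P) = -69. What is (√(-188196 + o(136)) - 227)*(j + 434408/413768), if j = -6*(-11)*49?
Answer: -37981643405/51721 + 167320015*I*√188265/51721 ≈ -7.3436e+5 + 1.4037e+6*I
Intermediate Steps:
j = 3234 (j = 66*49 = 3234)
(√(-188196 + o(136)) - 227)*(j + 434408/413768) = (√(-188196 - 69) - 227)*(3234 + 434408/413768) = (√(-188265) - 227)*(3234 + 434408*(1/413768)) = (I*√188265 - 227)*(3234 + 54301/51721) = (-227 + I*√188265)*(167320015/51721) = -37981643405/51721 + 167320015*I*√188265/51721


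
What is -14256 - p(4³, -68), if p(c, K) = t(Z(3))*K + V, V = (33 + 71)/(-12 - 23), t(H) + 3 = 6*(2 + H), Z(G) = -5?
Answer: -548836/35 ≈ -15681.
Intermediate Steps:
t(H) = 9 + 6*H (t(H) = -3 + 6*(2 + H) = -3 + (12 + 6*H) = 9 + 6*H)
V = -104/35 (V = 104/(-35) = 104*(-1/35) = -104/35 ≈ -2.9714)
p(c, K) = -104/35 - 21*K (p(c, K) = (9 + 6*(-5))*K - 104/35 = (9 - 30)*K - 104/35 = -21*K - 104/35 = -104/35 - 21*K)
-14256 - p(4³, -68) = -14256 - (-104/35 - 21*(-68)) = -14256 - (-104/35 + 1428) = -14256 - 1*49876/35 = -14256 - 49876/35 = -548836/35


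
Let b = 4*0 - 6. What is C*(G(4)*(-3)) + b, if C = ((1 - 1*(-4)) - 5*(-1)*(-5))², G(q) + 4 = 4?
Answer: -6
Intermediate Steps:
b = -6 (b = 0 - 6 = -6)
G(q) = 0 (G(q) = -4 + 4 = 0)
C = 400 (C = ((1 + 4) + 5*(-5))² = (5 - 25)² = (-20)² = 400)
C*(G(4)*(-3)) + b = 400*(0*(-3)) - 6 = 400*0 - 6 = 0 - 6 = -6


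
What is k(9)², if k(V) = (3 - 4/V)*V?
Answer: 529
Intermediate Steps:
k(V) = V*(3 - 4/V)
k(9)² = (-4 + 3*9)² = (-4 + 27)² = 23² = 529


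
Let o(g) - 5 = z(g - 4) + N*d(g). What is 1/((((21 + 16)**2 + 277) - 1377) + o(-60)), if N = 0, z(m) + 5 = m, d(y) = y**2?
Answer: 1/205 ≈ 0.0048781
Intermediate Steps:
z(m) = -5 + m
o(g) = -4 + g (o(g) = 5 + ((-5 + (g - 4)) + 0*g**2) = 5 + ((-5 + (-4 + g)) + 0) = 5 + ((-9 + g) + 0) = 5 + (-9 + g) = -4 + g)
1/((((21 + 16)**2 + 277) - 1377) + o(-60)) = 1/((((21 + 16)**2 + 277) - 1377) + (-4 - 60)) = 1/(((37**2 + 277) - 1377) - 64) = 1/(((1369 + 277) - 1377) - 64) = 1/((1646 - 1377) - 64) = 1/(269 - 64) = 1/205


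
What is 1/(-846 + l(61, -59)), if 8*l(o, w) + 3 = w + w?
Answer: -8/6889 ≈ -0.0011613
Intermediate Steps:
l(o, w) = -3/8 + w/4 (l(o, w) = -3/8 + (w + w)/8 = -3/8 + (2*w)/8 = -3/8 + w/4)
1/(-846 + l(61, -59)) = 1/(-846 + (-3/8 + (¼)*(-59))) = 1/(-846 + (-3/8 - 59/4)) = 1/(-846 - 121/8) = 1/(-6889/8) = -8/6889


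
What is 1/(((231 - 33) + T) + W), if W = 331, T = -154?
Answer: 1/375 ≈ 0.0026667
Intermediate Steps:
1/(((231 - 33) + T) + W) = 1/(((231 - 33) - 154) + 331) = 1/((198 - 154) + 331) = 1/(44 + 331) = 1/375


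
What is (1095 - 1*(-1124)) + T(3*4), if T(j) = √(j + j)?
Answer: 2219 + 2*√6 ≈ 2223.9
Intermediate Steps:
T(j) = √2*√j (T(j) = √(2*j) = √2*√j)
(1095 - 1*(-1124)) + T(3*4) = (1095 - 1*(-1124)) + √2*√(3*4) = (1095 + 1124) + √2*√12 = 2219 + √2*(2*√3) = 2219 + 2*√6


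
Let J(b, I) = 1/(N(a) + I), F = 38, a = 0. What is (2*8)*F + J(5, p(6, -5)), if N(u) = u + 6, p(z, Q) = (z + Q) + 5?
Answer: 7297/12 ≈ 608.08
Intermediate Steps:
p(z, Q) = 5 + Q + z (p(z, Q) = (Q + z) + 5 = 5 + Q + z)
N(u) = 6 + u
J(b, I) = 1/(6 + I) (J(b, I) = 1/((6 + 0) + I) = 1/(6 + I))
(2*8)*F + J(5, p(6, -5)) = (2*8)*38 + 1/(6 + (5 - 5 + 6)) = 16*38 + 1/(6 + 6) = 608 + 1/12 = 7297/12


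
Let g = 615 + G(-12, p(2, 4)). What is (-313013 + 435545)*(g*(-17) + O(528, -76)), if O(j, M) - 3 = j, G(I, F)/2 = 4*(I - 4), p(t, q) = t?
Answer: -949377936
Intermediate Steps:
G(I, F) = -32 + 8*I (G(I, F) = 2*(4*(I - 4)) = 2*(4*(-4 + I)) = 2*(-16 + 4*I) = -32 + 8*I)
O(j, M) = 3 + j
g = 487 (g = 615 + (-32 + 8*(-12)) = 615 + (-32 - 96) = 615 - 128 = 487)
(-313013 + 435545)*(g*(-17) + O(528, -76)) = (-313013 + 435545)*(487*(-17) + (3 + 528)) = 122532*(-8279 + 531) = 122532*(-7748) = -949377936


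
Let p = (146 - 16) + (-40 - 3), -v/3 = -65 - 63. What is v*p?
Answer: 33408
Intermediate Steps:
v = 384 (v = -3*(-65 - 63) = -3*(-128) = 384)
p = 87 (p = 130 - 43 = 87)
v*p = 384*87 = 33408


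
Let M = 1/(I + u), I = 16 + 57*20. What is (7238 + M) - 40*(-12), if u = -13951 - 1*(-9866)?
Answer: 22606021/2929 ≈ 7718.0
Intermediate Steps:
u = -4085 (u = -13951 + 9866 = -4085)
I = 1156 (I = 16 + 1140 = 1156)
M = -1/2929 (M = 1/(1156 - 4085) = 1/(-2929) = -1/2929 ≈ -0.00034141)
(7238 + M) - 40*(-12) = (7238 - 1/2929) - 40*(-12) = 21200101/2929 + 480 = 22606021/2929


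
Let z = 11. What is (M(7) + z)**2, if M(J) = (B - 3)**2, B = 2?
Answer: 144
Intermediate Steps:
M(J) = 1 (M(J) = (2 - 3)**2 = (-1)**2 = 1)
(M(7) + z)**2 = (1 + 11)**2 = 12**2 = 144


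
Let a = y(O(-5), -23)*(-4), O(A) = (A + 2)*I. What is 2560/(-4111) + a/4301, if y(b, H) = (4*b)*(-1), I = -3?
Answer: -10418576/17681411 ≈ -0.58924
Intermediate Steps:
O(A) = -6 - 3*A (O(A) = (A + 2)*(-3) = (2 + A)*(-3) = -6 - 3*A)
y(b, H) = -4*b
a = 144 (a = -4*(-6 - 3*(-5))*(-4) = -4*(-6 + 15)*(-4) = -4*9*(-4) = -36*(-4) = 144)
2560/(-4111) + a/4301 = 2560/(-4111) + 144/4301 = 2560*(-1/4111) + 144*(1/4301) = -2560/4111 + 144/4301 = -10418576/17681411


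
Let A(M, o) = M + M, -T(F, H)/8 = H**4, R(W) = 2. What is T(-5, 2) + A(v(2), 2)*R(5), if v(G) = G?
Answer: -120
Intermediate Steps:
T(F, H) = -8*H**4
A(M, o) = 2*M
T(-5, 2) + A(v(2), 2)*R(5) = -8*2**4 + (2*2)*2 = -8*16 + 4*2 = -128 + 8 = -120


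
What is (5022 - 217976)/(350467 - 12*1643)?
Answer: -212954/330751 ≈ -0.64385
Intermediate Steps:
(5022 - 217976)/(350467 - 12*1643) = -212954/(350467 - 19716) = -212954/330751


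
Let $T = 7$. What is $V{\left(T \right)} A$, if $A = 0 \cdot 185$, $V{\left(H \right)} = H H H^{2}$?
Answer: $0$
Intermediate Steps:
$V{\left(H \right)} = H^{4}$ ($V{\left(H \right)} = H^{2} H^{2} = H^{4}$)
$A = 0$
$V{\left(T \right)} A = 7^{4} \cdot 0 = 2401 \cdot 0 = 0$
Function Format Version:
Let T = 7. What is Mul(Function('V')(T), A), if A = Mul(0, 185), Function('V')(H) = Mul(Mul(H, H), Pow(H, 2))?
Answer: 0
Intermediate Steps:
Function('V')(H) = Pow(H, 4) (Function('V')(H) = Mul(Pow(H, 2), Pow(H, 2)) = Pow(H, 4))
A = 0
Mul(Function('V')(T), A) = Mul(Pow(7, 4), 0) = Mul(2401, 0) = 0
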